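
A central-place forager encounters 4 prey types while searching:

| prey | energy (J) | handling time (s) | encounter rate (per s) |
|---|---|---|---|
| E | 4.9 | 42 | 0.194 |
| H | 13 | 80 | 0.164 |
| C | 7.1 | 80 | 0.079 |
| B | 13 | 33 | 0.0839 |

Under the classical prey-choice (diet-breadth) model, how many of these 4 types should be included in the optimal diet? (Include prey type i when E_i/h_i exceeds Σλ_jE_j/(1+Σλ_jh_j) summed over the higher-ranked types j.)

1

E/h in descending order: B 0.394, H 0.163, E 0.117, C 0.0887 J/s. The optimal diet is the largest prefix of this list for which every included type satisfies E_i/h_i > R on the types above it.
Rate on top 1: 0.2894. H: 0.163 < 0.2894 → exclude; stop.
Optimal diet: B — 1 of 4 types.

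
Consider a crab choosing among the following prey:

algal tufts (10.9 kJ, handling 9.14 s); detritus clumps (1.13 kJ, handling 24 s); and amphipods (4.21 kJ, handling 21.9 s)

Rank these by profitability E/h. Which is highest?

algal tufts

Profitability E/h (kJ/s): algal tufts = 10.9/9.14 = 1.19, detritus clumps = 1.13/24 = 0.0471, amphipods = 4.21/21.9 = 0.192.
Ranked: algal tufts > amphipods > detritus clumps.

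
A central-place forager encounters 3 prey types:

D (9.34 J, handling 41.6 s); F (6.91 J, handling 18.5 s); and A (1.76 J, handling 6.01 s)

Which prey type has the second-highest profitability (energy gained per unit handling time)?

Profitability E/h (J/s): D = 9.34/41.6 = 0.225, F = 6.91/18.5 = 0.374, A = 1.76/6.01 = 0.293.
Ranked: F > A > D.

A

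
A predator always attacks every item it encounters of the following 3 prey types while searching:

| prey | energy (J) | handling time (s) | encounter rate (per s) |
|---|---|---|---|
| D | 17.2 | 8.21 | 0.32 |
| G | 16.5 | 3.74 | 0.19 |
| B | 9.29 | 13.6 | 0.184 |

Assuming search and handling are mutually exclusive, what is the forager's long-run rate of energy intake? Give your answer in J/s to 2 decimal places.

R = (0.32×17.2 + 0.19×16.5 + 0.184×9.29) / (1 + 0.32×8.21 + 0.19×3.74 + 0.184×13.6) = 10.35/6.84 = 1.513 J/s.

1.51 J/s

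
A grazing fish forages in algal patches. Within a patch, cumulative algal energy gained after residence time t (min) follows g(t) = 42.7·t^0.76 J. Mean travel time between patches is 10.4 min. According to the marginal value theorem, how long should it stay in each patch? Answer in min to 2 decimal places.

Optimal t* satisfies g'(t*) = g(t*)/(T + t*).
g'(t) = 0.76·42.7·t^-0.24. Setting 0.76·42.7·t^-0.24 = 42.7·t^0.76/(10.4+t) gives 0.76(10.4+t) = t, so 0.24·t = 0.76×10.4.
t* = 0.76×10.4/0.24 = 32.93 min.

32.93 min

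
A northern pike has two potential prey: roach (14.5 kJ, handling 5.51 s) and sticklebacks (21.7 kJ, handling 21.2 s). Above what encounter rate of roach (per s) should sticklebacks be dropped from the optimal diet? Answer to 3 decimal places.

The zero-one rule: include sticklebacks iff E₂/h₂ > λE₁/(1+λh₁). Equality gives the switch point.
λE₁h₂ = E₂ + λE₂h₁ ⇒ λ = E₂/(E₁h₂ − E₂h₁) = 21.7/(307.4 − 119.6) = 0.1155 per s.

0.116 per s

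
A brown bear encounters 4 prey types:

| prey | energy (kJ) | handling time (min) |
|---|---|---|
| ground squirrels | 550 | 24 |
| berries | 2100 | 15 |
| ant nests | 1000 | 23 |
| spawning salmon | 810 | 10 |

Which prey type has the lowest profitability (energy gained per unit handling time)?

ground squirrels

In descending order of E/h:
berries: 2100/15 = 140 kJ/min
spawning salmon: 810/10 = 81 kJ/min
ant nests: 1000/23 = 43.5 kJ/min
ground squirrels: 550/24 = 22.9 kJ/min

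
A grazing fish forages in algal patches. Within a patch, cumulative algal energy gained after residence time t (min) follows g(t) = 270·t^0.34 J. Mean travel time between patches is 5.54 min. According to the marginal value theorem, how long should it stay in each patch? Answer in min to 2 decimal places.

Maximise g(t)/(T+t): set derivative to zero → g'(t)(T+t) = g(t).
g'(t) = 0.34·270·t^-0.66. Setting 0.34·270·t^-0.66 = 270·t^0.34/(5.54+t) gives 0.34(5.54+t) = t, so 0.66·t = 0.34×5.54.
t* = 0.34×5.54/0.66 = 2.854 min.

2.85 min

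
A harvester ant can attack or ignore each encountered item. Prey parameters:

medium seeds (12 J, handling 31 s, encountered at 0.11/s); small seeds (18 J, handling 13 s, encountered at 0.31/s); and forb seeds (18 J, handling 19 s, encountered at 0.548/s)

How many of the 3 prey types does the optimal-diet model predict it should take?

E/h in descending order: small seeds 1.38, forb seeds 0.947, medium seeds 0.387 J/s. The optimal diet is the largest prefix of this list for which every included type satisfies E_i/h_i > R on the types above it.
Rate on top 1: 1.109. forb seeds: 0.947 < 1.109 → exclude; stop.
Optimal diet: small seeds — 1 of 3 types.

1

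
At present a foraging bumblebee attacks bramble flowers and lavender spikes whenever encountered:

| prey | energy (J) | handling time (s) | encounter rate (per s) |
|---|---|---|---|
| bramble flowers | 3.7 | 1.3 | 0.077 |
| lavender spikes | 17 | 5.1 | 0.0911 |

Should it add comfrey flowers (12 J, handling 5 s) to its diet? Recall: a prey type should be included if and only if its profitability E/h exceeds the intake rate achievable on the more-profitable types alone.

Yes

Intake rate on the current diet: R = (0.077×3.7 + 0.0911×17) / (1 + 0.077×1.3 + 0.0911×5.1) = 1.834/1.565 = 1.172 J/s.
Profitability of comfrey flowers: 12/5 = 2.4 J/s.
Since 2.4 > R, including comfrey flowers increases the long-run rate.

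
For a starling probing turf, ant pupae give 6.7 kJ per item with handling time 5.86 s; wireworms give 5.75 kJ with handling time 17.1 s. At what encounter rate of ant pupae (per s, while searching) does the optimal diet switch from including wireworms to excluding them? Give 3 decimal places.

Drop wireworms once their profitability E₂/h₂ falls below the rate achievable on ant pupae alone: E₂/h₂ = λE₁/(1 + λh₁).
Solve for λ: λE₁h₂ = E₂(1 + λh₁) → λ(E₁h₂ − E₂h₁) = E₂ → λ = E₂/(E₁h₂ − E₂h₁).
λ = 5.75/(6.7×17.1 − 5.75×5.86) = 5.75/80.88 = 0.0711 per s.

0.071 per s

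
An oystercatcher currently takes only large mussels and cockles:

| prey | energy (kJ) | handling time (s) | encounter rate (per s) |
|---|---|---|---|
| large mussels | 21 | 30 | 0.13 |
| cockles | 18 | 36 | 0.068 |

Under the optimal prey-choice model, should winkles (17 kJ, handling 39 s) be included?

Intake rate on the current diet: R = (0.13×21 + 0.068×18) / (1 + 0.13×30 + 0.068×36) = 3.954/7.348 = 0.5381 kJ/s.
Profitability of winkles: 17/39 = 0.4359 kJ/s.
Since 0.4359 < R, time spent handling winkles is better spent searching.

No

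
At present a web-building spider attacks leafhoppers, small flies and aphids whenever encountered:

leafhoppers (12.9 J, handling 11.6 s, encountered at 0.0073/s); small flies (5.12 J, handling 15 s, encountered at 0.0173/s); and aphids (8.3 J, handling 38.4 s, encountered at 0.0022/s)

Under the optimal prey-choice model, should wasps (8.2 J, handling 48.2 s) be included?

Yes

On leafhoppers, small flies and aphids alone, R = ΣλE/(1+Σλh) = 0.201/1.429 = 0.1407 J/s.
Profitability of wasps: 8.2/48.2 = 0.1701 J/s.
0.1701 > 0.1407, so adding wasps raises the average — include it.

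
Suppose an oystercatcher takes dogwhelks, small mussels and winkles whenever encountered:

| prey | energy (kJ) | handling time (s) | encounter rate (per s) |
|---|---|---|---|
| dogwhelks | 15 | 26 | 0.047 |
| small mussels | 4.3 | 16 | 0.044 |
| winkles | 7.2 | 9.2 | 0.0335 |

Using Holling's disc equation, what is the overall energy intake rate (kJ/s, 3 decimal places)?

R = (0.047×15 + 0.044×4.3 + 0.0335×7.2) / (1 + 0.047×26 + 0.044×16 + 0.0335×9.2) = 1.135/3.234 = 0.3511 kJ/s.

0.351 kJ/s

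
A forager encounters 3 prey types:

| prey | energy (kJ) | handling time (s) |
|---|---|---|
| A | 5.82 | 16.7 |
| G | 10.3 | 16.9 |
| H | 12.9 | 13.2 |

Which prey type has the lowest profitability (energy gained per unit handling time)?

In descending order of E/h:
H: 12.9/13.2 = 0.977 kJ/s
G: 10.3/16.9 = 0.609 kJ/s
A: 5.82/16.7 = 0.349 kJ/s

A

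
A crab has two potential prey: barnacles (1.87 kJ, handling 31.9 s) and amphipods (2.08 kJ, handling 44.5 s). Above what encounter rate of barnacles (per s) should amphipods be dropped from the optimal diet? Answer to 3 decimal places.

The zero-one rule: include amphipods iff E₂/h₂ > λE₁/(1+λh₁). Equality gives the switch point.
λE₁h₂ = E₂ + λE₂h₁ ⇒ λ = E₂/(E₁h₂ − E₂h₁) = 2.08/(83.22 − 66.35) = 0.1233 per s.

0.123 per s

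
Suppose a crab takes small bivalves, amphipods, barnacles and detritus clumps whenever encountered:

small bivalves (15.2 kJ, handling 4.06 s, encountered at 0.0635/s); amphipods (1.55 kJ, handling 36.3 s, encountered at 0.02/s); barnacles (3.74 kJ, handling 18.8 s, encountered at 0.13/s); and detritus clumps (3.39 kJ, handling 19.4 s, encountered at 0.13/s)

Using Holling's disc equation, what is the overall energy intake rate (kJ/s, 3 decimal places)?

R = Σλ_iE_i / (1 + Σλ_ih_i)
Numerator: 0.0635×15.2 + 0.02×1.55 + 0.13×3.74 + 0.13×3.39 = 1.923
Denominator: 1 + 0.0635×4.06 + 0.02×36.3 + 0.13×18.8 + 0.13×19.4 = 6.95
R = 1.923/6.95 = 0.2767 kJ/s

0.277 kJ/s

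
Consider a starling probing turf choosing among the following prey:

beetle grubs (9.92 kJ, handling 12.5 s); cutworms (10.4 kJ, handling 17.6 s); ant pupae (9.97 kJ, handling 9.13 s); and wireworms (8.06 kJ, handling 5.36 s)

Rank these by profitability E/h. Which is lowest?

cutworms

Profitability E/h (kJ/s): beetle grubs = 9.92/12.5 = 0.794, cutworms = 10.4/17.6 = 0.591, ant pupae = 9.97/9.13 = 1.09, wireworms = 8.06/5.36 = 1.5.
Ranked: wireworms > ant pupae > beetle grubs > cutworms.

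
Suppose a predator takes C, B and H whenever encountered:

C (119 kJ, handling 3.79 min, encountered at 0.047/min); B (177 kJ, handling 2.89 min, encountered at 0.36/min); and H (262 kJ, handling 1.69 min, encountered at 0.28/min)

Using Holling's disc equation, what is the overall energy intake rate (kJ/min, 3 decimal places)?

R = Σλ_iE_i / (1 + Σλ_ih_i)
Numerator: 0.047×119 + 0.36×177 + 0.28×262 = 142.7
Denominator: 1 + 0.047×3.79 + 0.36×2.89 + 0.28×1.69 = 2.692
R = 142.7/2.692 = 53 kJ/min

53.004 kJ/min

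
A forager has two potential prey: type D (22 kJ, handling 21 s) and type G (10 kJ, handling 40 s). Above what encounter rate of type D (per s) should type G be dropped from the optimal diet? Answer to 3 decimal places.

Drop type G once their profitability E₂/h₂ falls below the rate achievable on type D alone: E₂/h₂ = λE₁/(1 + λh₁).
Solve for λ: λE₁h₂ = E₂(1 + λh₁) → λ(E₁h₂ − E₂h₁) = E₂ → λ = E₂/(E₁h₂ − E₂h₁).
λ = 10/(22×40 − 10×21) = 10/670 = 0.01493 per s.

0.015 per s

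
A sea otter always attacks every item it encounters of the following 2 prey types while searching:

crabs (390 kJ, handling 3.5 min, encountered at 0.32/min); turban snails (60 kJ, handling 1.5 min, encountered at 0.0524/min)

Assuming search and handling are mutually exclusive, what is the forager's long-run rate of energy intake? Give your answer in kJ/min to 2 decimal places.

58.19 kJ/min

R = Σλ_iE_i / (1 + Σλ_ih_i)
Numerator: 0.32×390 + 0.0524×60 = 127.9
Denominator: 1 + 0.32×3.5 + 0.0524×1.5 = 2.199
R = 127.9/2.199 = 58.19 kJ/min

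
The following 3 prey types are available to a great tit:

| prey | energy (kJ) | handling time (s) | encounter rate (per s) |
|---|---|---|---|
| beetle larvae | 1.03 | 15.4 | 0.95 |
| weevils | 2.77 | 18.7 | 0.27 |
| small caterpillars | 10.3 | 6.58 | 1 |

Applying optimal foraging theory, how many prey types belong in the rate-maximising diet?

1

Profitabilities (E/h, kJ/s): small caterpillars 1.57, weevils 0.148, beetle larvae 0.0669. Add prey in this order while the next type's profitability exceeds the intake rate on those already taken.
Rate on top 1: 1.359. weevils: 0.148 < 1.359 → exclude; stop.
Optimal diet: small caterpillars — 1 of 3 types.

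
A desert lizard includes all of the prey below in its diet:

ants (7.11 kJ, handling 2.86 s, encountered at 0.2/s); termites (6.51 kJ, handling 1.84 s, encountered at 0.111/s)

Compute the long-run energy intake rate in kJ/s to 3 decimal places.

1.207 kJ/s

Energy encountered per unit search time: 0.2×7.11 + 0.111×6.51 = 2.145 kJ/s.
Handling time per unit search time: 0.2×2.86 + 0.111×1.84 = 0.7762.
Rate = 2.145/(1 + 0.7762) = 1.207 kJ/s.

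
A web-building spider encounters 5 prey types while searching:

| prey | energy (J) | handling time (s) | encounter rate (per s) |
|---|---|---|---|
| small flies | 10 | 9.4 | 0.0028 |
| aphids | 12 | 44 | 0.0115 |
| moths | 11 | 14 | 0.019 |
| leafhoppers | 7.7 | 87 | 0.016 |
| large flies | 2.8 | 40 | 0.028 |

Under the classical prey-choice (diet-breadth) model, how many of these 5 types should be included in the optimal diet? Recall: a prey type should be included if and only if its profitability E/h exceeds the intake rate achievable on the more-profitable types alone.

3

Rank by E/h (J/s): small flies 1.06, moths 0.786, aphids 0.273, leafhoppers 0.0885, large flies 0.07. Include each in turn until the next type's E/h falls below the running intake rate.
Rate on top 1: 0.02728. moths: 0.786 > 0.02728 → include.
Rate on top 2: 0.1834. aphids: 0.273 > 0.1834 → include.
Rate on top 3: 0.2085. leafhoppers: 0.0885 < 0.2085 → exclude; stop.
Optimal diet: small flies, moths, aphids — 3 of 5 types.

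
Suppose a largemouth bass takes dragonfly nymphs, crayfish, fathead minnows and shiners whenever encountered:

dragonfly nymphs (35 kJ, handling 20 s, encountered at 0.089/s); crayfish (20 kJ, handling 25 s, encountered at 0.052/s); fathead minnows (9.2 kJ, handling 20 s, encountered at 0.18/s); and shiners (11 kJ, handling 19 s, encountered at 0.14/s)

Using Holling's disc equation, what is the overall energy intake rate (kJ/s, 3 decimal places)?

R = Σλ_iE_i / (1 + Σλ_ih_i)
Numerator: 0.089×35 + 0.052×20 + 0.18×9.2 + 0.14×11 = 7.351
Denominator: 1 + 0.089×20 + 0.052×25 + 0.18×20 + 0.14×19 = 10.34
R = 7.351/10.34 = 0.7109 kJ/s

0.711 kJ/s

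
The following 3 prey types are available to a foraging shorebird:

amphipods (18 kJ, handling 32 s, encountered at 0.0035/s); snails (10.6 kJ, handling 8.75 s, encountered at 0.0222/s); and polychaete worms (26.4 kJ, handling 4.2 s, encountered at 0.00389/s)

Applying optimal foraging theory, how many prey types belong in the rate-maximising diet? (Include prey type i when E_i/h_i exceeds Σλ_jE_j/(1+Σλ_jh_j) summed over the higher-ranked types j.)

Profitabilities (E/h, kJ/s): polychaete worms 6.29, snails 1.21, amphipods 0.562. Add prey in this order while the next type's profitability exceeds the intake rate on those already taken.
Rate on top 1: 0.101. snails: 1.21 > 0.101 → include.
Rate on top 2: 0.2792. amphipods: 0.562 > 0.2792 → include.
Optimal diet: polychaete worms, snails, amphipods — 3 of 3 types.

3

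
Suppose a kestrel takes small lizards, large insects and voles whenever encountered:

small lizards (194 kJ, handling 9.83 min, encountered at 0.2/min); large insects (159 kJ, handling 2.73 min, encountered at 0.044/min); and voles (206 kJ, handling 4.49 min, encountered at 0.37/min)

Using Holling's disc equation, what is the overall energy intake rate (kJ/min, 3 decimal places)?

R = Σλ_iE_i / (1 + Σλ_ih_i)
Numerator: 0.2×194 + 0.044×159 + 0.37×206 = 122
Denominator: 1 + 0.2×9.83 + 0.044×2.73 + 0.37×4.49 = 4.747
R = 122/4.747 = 25.7 kJ/min

25.702 kJ/min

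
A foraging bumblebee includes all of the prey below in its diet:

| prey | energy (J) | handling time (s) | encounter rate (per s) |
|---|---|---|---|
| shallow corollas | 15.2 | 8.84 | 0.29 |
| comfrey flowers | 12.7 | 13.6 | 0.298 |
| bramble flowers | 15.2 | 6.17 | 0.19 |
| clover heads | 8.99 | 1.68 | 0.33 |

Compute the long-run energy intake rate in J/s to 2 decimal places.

Energy encountered per unit search time: 0.29×15.2 + 0.298×12.7 + 0.19×15.2 + 0.33×8.99 = 14.05 J/s.
Handling time per unit search time: 0.29×8.84 + 0.298×13.6 + 0.19×6.17 + 0.33×1.68 = 8.343.
Rate = 14.05/(1 + 8.343) = 1.503 J/s.

1.50 J/s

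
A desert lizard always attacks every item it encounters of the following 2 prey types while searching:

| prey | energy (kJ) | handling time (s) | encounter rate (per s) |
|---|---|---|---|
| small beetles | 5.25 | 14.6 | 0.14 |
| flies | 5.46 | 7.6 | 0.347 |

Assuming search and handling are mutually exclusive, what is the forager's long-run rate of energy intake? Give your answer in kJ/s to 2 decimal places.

R = (0.14×5.25 + 0.347×5.46) / (1 + 0.14×14.6 + 0.347×7.6) = 2.63/5.681 = 0.4629 kJ/s.

0.46 kJ/s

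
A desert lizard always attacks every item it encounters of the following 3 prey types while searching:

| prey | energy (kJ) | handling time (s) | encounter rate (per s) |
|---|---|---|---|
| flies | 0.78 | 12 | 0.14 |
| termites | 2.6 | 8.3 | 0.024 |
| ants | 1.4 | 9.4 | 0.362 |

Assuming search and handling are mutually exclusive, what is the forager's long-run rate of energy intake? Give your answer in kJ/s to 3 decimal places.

0.108 kJ/s

Energy encountered per unit search time: 0.14×0.78 + 0.024×2.6 + 0.362×1.4 = 0.6784 kJ/s.
Handling time per unit search time: 0.14×12 + 0.024×8.3 + 0.362×9.4 = 5.282.
Rate = 0.6784/(1 + 5.282) = 0.108 kJ/s.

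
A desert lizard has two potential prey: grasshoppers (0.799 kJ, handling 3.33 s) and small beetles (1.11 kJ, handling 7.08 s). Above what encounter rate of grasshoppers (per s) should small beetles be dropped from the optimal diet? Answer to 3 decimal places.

0.566 per s

The zero-one rule: include small beetles iff E₂/h₂ > λE₁/(1+λh₁). Equality gives the switch point.
λE₁h₂ = E₂ + λE₂h₁ ⇒ λ = E₂/(E₁h₂ − E₂h₁) = 1.11/(5.657 − 3.696) = 0.5661 per s.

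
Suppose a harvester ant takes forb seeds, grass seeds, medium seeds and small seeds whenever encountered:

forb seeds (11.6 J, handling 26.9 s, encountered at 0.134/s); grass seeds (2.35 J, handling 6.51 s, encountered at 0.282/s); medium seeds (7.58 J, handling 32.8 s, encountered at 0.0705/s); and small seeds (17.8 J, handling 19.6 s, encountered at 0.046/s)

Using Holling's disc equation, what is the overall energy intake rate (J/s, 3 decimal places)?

0.370 J/s

R = (0.134×11.6 + 0.282×2.35 + 0.0705×7.58 + 0.046×17.8) / (1 + 0.134×26.9 + 0.282×6.51 + 0.0705×32.8 + 0.046×19.6) = 3.57/9.654 = 0.3698 J/s.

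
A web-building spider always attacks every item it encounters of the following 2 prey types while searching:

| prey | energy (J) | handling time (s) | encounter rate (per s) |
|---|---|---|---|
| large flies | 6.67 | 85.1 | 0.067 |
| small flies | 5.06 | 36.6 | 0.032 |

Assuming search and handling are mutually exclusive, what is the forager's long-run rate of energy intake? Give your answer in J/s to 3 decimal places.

Energy encountered per unit search time: 0.067×6.67 + 0.032×5.06 = 0.6088 J/s.
Handling time per unit search time: 0.067×85.1 + 0.032×36.6 = 6.873.
Rate = 0.6088/(1 + 6.873) = 0.07733 J/s.

0.077 J/s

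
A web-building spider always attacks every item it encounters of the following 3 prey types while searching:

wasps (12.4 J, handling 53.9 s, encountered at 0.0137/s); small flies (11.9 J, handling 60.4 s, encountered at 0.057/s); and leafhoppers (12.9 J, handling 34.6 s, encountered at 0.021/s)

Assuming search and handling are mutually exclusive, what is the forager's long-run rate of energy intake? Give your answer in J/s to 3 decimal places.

Energy encountered per unit search time: 0.0137×12.4 + 0.057×11.9 + 0.021×12.9 = 1.119 J/s.
Handling time per unit search time: 0.0137×53.9 + 0.057×60.4 + 0.021×34.6 = 4.908.
Rate = 1.119/(1 + 4.908) = 0.1894 J/s.

0.189 J/s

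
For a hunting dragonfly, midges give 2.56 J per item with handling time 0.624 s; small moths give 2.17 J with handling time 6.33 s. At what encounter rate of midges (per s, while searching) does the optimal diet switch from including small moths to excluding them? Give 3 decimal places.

At the threshold, the rate on midges alone equals the profitability of small moths: λ·2.56/(1 + λ·0.624) = 2.17/6.33 = 0.3428.
Rearranging, λ(2.56 − 0.3428×0.624) = 0.3428, so λ = 0.3428/2.346 = 0.1461 per s.

0.146 per s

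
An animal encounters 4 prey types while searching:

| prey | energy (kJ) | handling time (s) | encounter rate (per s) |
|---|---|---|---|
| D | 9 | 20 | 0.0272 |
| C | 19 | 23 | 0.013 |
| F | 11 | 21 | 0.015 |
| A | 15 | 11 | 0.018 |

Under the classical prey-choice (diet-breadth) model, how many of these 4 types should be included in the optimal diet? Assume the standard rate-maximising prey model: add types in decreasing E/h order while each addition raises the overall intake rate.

Rank by E/h (kJ/s): A 1.36, C 0.826, F 0.524, D 0.45. Include each in turn until the next type's E/h falls below the running intake rate.
Rate on top 1: 0.2254. C: 0.826 > 0.2254 → include.
Rate on top 2: 0.3454. F: 0.524 > 0.3454 → include.
Rate on top 3: 0.3764. D: 0.45 > 0.3764 → include.
Optimal diet: A, C, F, D — 4 of 4 types.

4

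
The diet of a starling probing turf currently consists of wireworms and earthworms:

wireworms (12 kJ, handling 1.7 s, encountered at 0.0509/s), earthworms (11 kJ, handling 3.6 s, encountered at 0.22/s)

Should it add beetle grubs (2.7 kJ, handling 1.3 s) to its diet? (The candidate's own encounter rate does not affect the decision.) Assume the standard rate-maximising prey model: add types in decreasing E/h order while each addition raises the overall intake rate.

On wireworms and earthworms alone, R = ΣλE/(1+Σλh) = 3.031/1.879 = 1.613 kJ/s.
beetle grubs: E/h = 2.7/1.3 = 2.077 kJ/s.
2.077 > 1.613, so adding beetle grubs raises the average — include it.

Yes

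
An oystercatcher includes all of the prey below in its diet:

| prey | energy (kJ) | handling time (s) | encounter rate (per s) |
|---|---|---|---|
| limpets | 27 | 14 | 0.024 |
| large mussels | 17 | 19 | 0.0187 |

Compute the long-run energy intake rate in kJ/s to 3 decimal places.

0.571 kJ/s

R = (0.024×27 + 0.0187×17) / (1 + 0.024×14 + 0.0187×19) = 0.9659/1.691 = 0.5711 kJ/s.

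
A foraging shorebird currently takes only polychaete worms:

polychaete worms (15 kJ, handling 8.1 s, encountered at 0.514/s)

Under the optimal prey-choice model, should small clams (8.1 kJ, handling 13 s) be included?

Current rate: (0.514×15)/(1 + 0.514×8.1) = 1.493 kJ/s.
Profitability of small clams: 8.1/13 = 0.6231 kJ/s.
0.6231 < 1.493, so adding small clams would lower the average — exclude it.

No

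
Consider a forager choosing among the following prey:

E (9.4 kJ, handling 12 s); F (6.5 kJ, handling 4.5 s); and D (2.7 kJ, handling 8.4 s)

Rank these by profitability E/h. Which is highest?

F

Profitability E/h (kJ/s): E = 9.4/12 = 0.783, F = 6.5/4.5 = 1.44, D = 2.7/8.4 = 0.321.
Ranked: F > E > D.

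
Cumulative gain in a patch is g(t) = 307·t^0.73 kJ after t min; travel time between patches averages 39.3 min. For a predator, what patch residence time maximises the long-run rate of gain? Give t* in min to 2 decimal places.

106.26 min

By the marginal value theorem, leave when the instantaneous gain rate g'(t) equals the habitat-wide average g(t)/(T + t).
g'(t) = 0.73·307·t^-0.27. Setting 0.73·307·t^-0.27 = 307·t^0.73/(39.3+t) gives 0.73(39.3+t) = t, so 0.27·t = 0.73×39.3.
t* = 0.73×39.3/0.27 = 106.3 min.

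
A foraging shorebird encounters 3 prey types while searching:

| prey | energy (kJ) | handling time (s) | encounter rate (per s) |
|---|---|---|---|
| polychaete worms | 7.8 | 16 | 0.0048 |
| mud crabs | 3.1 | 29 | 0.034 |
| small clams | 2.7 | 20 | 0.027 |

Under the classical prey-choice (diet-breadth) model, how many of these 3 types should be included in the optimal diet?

Rank by E/h (kJ/s): polychaete worms 0.487, small clams 0.135, mud crabs 0.107. Include each in turn until the next type's E/h falls below the running intake rate.
Rate on top 1: 0.03477. small clams: 0.135 > 0.03477 → include.
Rate on top 2: 0.06825. mud crabs: 0.107 > 0.06825 → include.
Optimal diet: polychaete worms, small clams, mud crabs — 3 of 3 types.

3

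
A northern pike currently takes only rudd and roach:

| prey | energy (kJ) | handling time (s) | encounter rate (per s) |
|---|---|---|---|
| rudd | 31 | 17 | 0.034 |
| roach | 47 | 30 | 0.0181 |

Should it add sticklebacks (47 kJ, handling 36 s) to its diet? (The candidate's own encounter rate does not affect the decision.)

Yes

Current rate: (0.034×31 + 0.0181×47)/(1 + 0.034×17 + 0.0181×30) = 0.898 kJ/s.
sticklebacks: E/h = 47/36 = 1.306 kJ/s.
1.306 > 0.898, so adding sticklebacks raises the average — include it.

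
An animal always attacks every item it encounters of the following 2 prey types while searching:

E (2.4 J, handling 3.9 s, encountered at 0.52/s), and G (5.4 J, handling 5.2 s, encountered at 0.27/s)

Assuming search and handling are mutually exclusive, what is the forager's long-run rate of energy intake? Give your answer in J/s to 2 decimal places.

0.61 J/s

R = (0.52×2.4 + 0.27×5.4) / (1 + 0.52×3.9 + 0.27×5.2) = 2.706/4.432 = 0.6106 J/s.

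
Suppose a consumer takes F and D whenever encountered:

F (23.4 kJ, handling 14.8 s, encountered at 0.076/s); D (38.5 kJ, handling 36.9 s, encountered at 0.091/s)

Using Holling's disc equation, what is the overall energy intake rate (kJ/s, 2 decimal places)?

0.96 kJ/s

R = (0.076×23.4 + 0.091×38.5) / (1 + 0.076×14.8 + 0.091×36.9) = 5.282/5.483 = 0.9634 kJ/s.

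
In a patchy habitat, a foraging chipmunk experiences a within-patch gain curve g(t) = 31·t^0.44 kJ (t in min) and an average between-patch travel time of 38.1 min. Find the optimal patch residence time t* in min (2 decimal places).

29.94 min

Optimal t* satisfies g'(t*) = g(t*)/(T + t*).
g'(t) = 0.44·31·t^-0.56. Setting 0.44·31·t^-0.56 = 31·t^0.44/(38.1+t) gives 0.44(38.1+t) = t, so 0.56·t = 0.44×38.1.
t* = 0.44×38.1/0.56 = 29.94 min.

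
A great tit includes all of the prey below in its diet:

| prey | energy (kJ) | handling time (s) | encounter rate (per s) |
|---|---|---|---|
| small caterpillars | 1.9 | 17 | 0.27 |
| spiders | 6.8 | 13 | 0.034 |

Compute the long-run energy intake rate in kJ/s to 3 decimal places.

R = (0.27×1.9 + 0.034×6.8) / (1 + 0.27×17 + 0.034×13) = 0.7442/6.032 = 0.1234 kJ/s.

0.123 kJ/s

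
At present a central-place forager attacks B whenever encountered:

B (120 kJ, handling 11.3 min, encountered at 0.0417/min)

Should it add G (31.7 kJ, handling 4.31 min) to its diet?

Yes

Current rate: (0.0417×120)/(1 + 0.0417×11.3) = 3.401 kJ/min.
G: E/h = 31.7/4.31 = 7.355 kJ/min.
Since 7.355 > R, including G increases the long-run rate.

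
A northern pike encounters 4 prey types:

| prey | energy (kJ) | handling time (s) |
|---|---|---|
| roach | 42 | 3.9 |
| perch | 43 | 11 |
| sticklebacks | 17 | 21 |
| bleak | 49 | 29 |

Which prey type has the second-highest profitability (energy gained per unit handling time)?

Profitability E/h (kJ/s): roach = 42/3.9 = 10.8, perch = 43/11 = 3.91, sticklebacks = 17/21 = 0.81, bleak = 49/29 = 1.69.
Ranked: roach > perch > bleak > sticklebacks.

perch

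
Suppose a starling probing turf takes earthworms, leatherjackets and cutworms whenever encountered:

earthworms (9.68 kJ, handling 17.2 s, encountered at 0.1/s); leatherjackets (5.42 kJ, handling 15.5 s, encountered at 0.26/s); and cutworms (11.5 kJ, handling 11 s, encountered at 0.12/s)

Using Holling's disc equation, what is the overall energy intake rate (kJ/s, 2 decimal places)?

R = Σλ_iE_i / (1 + Σλ_ih_i)
Numerator: 0.1×9.68 + 0.26×5.42 + 0.12×11.5 = 3.757
Denominator: 1 + 0.1×17.2 + 0.26×15.5 + 0.12×11 = 8.07
R = 3.757/8.07 = 0.4656 kJ/s

0.47 kJ/s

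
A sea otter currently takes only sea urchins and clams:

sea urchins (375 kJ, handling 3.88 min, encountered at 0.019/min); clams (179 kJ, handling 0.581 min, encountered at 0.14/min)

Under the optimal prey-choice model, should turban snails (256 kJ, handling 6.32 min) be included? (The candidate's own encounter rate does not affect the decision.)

Yes

Intake rate on the current diet: R = (0.019×375 + 0.14×179) / (1 + 0.019×3.88 + 0.14×0.581) = 32.19/1.155 = 27.86 kJ/min.
turban snails: E/h = 256/6.32 = 40.51 kJ/min.
Since 40.51 > R, including turban snails increases the long-run rate.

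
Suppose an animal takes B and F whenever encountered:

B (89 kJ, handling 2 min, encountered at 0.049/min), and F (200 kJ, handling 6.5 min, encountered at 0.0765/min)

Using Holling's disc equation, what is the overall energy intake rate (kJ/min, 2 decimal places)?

12.32 kJ/min

R = (0.049×89 + 0.0765×200) / (1 + 0.049×2 + 0.0765×6.5) = 19.66/1.595 = 12.32 kJ/min.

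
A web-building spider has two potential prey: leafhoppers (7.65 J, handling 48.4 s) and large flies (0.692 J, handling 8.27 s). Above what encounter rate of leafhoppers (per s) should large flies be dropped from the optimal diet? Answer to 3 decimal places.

The zero-one rule: include large flies iff E₂/h₂ > λE₁/(1+λh₁). Equality gives the switch point.
λE₁h₂ = E₂ + λE₂h₁ ⇒ λ = E₂/(E₁h₂ − E₂h₁) = 0.692/(63.27 − 33.49) = 0.02324 per s.

0.023 per s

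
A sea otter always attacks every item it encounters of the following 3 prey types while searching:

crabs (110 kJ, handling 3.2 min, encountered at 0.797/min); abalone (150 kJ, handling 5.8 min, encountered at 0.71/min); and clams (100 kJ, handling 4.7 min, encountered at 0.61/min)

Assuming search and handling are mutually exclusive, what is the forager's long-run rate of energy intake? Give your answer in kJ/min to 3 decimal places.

24.220 kJ/min

R = Σλ_iE_i / (1 + Σλ_ih_i)
Numerator: 0.797×110 + 0.71×150 + 0.61×100 = 255.2
Denominator: 1 + 0.797×3.2 + 0.71×5.8 + 0.61×4.7 = 10.54
R = 255.2/10.54 = 24.22 kJ/min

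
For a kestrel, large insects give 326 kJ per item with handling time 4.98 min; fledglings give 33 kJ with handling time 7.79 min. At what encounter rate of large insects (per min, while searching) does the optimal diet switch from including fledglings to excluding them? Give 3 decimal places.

Drop fledglings once their profitability E₂/h₂ falls below the rate achievable on large insects alone: E₂/h₂ = λE₁/(1 + λh₁).
Solve for λ: λE₁h₂ = E₂(1 + λh₁) → λ(E₁h₂ − E₂h₁) = E₂ → λ = E₂/(E₁h₂ − E₂h₁).
λ = 33/(326×7.79 − 33×4.98) = 33/2375 = 0.01389 per min.

0.014 per min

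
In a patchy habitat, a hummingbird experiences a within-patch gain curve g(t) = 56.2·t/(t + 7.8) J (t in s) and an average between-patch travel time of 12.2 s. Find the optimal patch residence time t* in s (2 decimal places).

Optimal t* satisfies g'(t*) = g(t*)/(T + t*).
g'(t) = 56.2·7.8/(t + 7.8)². Setting 56.2·7.8/(t+7.8)² = 56.2t/[(t+7.8)(12.2+t)] gives 7.8(12.2+t) = t(t+7.8), so t² = 7.8×12.2 = 95.16.
t* = √95.16 = 9.755 s.

9.75 s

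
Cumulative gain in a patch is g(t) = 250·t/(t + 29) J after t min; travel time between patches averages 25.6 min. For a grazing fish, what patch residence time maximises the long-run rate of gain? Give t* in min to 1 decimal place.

By the marginal value theorem, leave when the instantaneous gain rate g'(t) equals the habitat-wide average g(t)/(T + t).
g'(t) = 250·29/(t + 29)². Setting 250·29/(t+29)² = 250t/[(t+29)(25.6+t)] gives 29(25.6+t) = t(t+29), so t² = 29×25.6 = 742.4.
t* = √742.4 = 27.25 min.

27.2 min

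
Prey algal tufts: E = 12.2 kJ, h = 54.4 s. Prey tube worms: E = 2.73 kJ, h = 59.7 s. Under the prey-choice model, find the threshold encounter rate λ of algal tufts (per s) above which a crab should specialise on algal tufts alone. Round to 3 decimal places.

0.005 per s

The zero-one rule: include tube worms iff E₂/h₂ > λE₁/(1+λh₁). Equality gives the switch point.
λE₁h₂ = E₂ + λE₂h₁ ⇒ λ = E₂/(E₁h₂ − E₂h₁) = 2.73/(728.3 − 148.5) = 0.004708 per s.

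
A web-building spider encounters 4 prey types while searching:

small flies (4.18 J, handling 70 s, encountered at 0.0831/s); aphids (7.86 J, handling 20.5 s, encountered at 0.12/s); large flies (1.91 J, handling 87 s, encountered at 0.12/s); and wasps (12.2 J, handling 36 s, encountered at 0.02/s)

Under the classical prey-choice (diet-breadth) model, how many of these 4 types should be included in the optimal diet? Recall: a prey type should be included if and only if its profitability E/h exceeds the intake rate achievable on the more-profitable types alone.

Profitabilities (E/h, J/s): aphids 0.383, wasps 0.339, small flies 0.0597, large flies 0.022. Add prey in this order while the next type's profitability exceeds the intake rate on those already taken.
Rate on top 1: 0.2726. wasps: 0.339 > 0.2726 → include.
Rate on top 2: 0.284. small flies: 0.0597 < 0.284 → exclude; stop.
Optimal diet: aphids, wasps — 2 of 4 types.

2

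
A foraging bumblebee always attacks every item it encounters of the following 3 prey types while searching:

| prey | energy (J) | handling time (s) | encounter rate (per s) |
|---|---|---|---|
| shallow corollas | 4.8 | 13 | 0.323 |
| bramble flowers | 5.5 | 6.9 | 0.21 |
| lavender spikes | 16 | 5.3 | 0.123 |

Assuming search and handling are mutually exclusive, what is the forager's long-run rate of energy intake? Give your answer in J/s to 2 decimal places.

0.64 J/s

R = Σλ_iE_i / (1 + Σλ_ih_i)
Numerator: 0.323×4.8 + 0.21×5.5 + 0.123×16 = 4.673
Denominator: 1 + 0.323×13 + 0.21×6.9 + 0.123×5.3 = 7.3
R = 4.673/7.3 = 0.6402 J/s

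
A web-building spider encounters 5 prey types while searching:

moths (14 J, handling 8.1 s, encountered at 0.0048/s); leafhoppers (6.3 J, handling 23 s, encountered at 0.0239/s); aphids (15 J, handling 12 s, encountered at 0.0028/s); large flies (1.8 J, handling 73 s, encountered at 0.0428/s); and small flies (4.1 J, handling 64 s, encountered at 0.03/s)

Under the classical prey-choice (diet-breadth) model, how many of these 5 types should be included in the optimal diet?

3

Rank by E/h (J/s): moths 1.73, aphids 1.25, leafhoppers 0.274, small flies 0.0641, large flies 0.0247. Include each in turn until the next type's E/h falls below the running intake rate.
Rate on top 1: 0.06469. aphids: 1.25 > 0.06469 → include.
Rate on top 2: 0.1018. leafhoppers: 0.274 > 0.1018 → include.
Rate on top 3: 0.1601. small flies: 0.0641 < 0.1601 → exclude; stop.
Optimal diet: moths, aphids, leafhoppers — 3 of 5 types.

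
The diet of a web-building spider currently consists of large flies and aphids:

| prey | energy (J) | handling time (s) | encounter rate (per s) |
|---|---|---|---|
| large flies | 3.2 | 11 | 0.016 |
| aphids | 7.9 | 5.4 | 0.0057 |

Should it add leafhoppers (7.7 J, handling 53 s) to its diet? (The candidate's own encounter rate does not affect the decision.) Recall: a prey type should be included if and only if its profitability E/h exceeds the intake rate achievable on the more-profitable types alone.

Current rate: (0.016×3.2 + 0.0057×7.9)/(1 + 0.016×11 + 0.0057×5.4) = 0.07974 J/s.
Profitability of leafhoppers: 7.7/53 = 0.1453 J/s.
Since 0.1453 > R, including leafhoppers increases the long-run rate.

Yes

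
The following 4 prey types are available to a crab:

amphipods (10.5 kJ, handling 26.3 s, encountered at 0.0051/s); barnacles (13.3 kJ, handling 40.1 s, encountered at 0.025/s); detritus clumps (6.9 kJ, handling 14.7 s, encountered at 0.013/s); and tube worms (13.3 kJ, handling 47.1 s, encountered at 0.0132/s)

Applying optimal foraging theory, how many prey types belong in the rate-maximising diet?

4

E/h in descending order: detritus clumps 0.469, amphipods 0.399, barnacles 0.332, tube worms 0.282 kJ/s. The optimal diet is the largest prefix of this list for which every included type satisfies E_i/h_i > R on the types above it.
Rate on top 1: 0.07531. amphipods: 0.399 > 0.07531 → include.
Rate on top 2: 0.1081. barnacles: 0.332 > 0.1081 → include.
Rate on top 3: 0.2044. tube worms: 0.282 > 0.2044 → include.
Optimal diet: detritus clumps, amphipods, barnacles, tube worms — 4 of 4 types.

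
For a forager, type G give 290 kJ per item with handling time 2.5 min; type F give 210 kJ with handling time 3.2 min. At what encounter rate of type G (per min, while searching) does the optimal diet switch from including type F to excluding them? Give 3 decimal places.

0.521 per min

The zero-one rule: include type F iff E₂/h₂ > λE₁/(1+λh₁). Equality gives the switch point.
λE₁h₂ = E₂ + λE₂h₁ ⇒ λ = E₂/(E₁h₂ − E₂h₁) = 210/(928 − 525) = 0.5211 per min.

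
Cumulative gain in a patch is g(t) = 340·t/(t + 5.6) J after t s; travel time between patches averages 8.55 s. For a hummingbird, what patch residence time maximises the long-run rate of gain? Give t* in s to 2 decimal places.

6.92 s

Optimal t* satisfies g'(t*) = g(t*)/(T + t*).
g'(t) = 340·5.6/(t + 5.6)². Setting 340·5.6/(t+5.6)² = 340t/[(t+5.6)(8.55+t)] gives 5.6(8.55+t) = t(t+5.6), so t² = 5.6×8.55 = 47.88.
t* = √47.88 = 6.92 s.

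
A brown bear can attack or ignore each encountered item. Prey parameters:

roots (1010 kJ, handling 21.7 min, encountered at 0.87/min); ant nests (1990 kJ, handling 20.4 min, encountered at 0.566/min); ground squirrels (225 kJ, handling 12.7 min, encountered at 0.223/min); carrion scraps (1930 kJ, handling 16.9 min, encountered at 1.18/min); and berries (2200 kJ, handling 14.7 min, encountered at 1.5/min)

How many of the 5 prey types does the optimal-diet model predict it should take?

Rank by E/h (kJ/min): berries 150, carrion scraps 114, ant nests 97.5, roots 46.5, ground squirrels 17.7. Include each in turn until the next type's E/h falls below the running intake rate.
Rate on top 1: 143.2. carrion scraps: 114 < 143.2 → exclude; stop.
Optimal diet: berries — 1 of 5 types.

1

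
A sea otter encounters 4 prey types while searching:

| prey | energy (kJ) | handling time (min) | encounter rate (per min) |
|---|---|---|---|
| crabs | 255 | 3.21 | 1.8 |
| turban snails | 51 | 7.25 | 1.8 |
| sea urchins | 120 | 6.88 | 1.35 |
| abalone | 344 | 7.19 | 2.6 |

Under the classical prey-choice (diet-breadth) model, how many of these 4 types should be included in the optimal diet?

1

E/h in descending order: crabs 79.4, abalone 47.8, sea urchins 17.4, turban snails 7.03 kJ/min. The optimal diet is the largest prefix of this list for which every included type satisfies E_i/h_i > R on the types above it.
Rate on top 1: 67.72. abalone: 47.8 < 67.72 → exclude; stop.
Optimal diet: crabs — 1 of 4 types.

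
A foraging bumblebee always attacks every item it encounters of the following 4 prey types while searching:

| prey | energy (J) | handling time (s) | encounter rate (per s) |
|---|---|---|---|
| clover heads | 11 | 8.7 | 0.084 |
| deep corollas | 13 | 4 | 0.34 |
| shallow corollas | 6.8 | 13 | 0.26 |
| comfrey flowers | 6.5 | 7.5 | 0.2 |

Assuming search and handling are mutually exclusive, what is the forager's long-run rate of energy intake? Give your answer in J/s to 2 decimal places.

Energy encountered per unit search time: 0.084×11 + 0.34×13 + 0.26×6.8 + 0.2×6.5 = 8.412 J/s.
Handling time per unit search time: 0.084×8.7 + 0.34×4 + 0.26×13 + 0.2×7.5 = 6.971.
Rate = 8.412/(1 + 6.971) = 1.055 J/s.

1.06 J/s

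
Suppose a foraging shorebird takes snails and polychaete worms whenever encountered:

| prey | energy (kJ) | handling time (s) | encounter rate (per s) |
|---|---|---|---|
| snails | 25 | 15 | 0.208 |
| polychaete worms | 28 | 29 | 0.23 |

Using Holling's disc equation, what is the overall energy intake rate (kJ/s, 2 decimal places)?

1.08 kJ/s

Energy encountered per unit search time: 0.208×25 + 0.23×28 = 11.64 kJ/s.
Handling time per unit search time: 0.208×15 + 0.23×29 = 9.79.
Rate = 11.64/(1 + 9.79) = 1.079 kJ/s.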